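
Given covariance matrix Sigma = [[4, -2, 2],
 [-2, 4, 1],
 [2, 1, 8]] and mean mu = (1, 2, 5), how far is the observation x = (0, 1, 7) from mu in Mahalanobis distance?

Step 1 — centre the observation: (x - mu) = (-1, -1, 2).

Step 2 — invert Sigma (cofactor / det for 3×3, or solve directly):
  Sigma^{-1} = [[0.4559, 0.2647, -0.1471],
 [0.2647, 0.4118, -0.1176],
 [-0.1471, -0.1176, 0.1765]].

Step 3 — form the quadratic (x - mu)^T · Sigma^{-1} · (x - mu):
  Sigma^{-1} · (x - mu) = (-1.0147, -0.9118, 0.6176).
  (x - mu)^T · [Sigma^{-1} · (x - mu)] = (-1)·(-1.0147) + (-1)·(-0.9118) + (2)·(0.6176) = 3.1618.

Step 4 — take square root: d = √(3.1618) ≈ 1.7781.

d(x, mu) = √(3.1618) ≈ 1.7781


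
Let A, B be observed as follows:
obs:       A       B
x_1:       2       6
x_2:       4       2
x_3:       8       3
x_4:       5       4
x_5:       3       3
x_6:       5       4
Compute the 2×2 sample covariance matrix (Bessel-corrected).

Step 1 — column means:
  mean(A) = (2 + 4 + 8 + 5 + 3 + 5) / 6 = 27/6 = 4.5
  mean(B) = (6 + 2 + 3 + 4 + 3 + 4) / 6 = 22/6 = 3.6667

Step 2 — sample covariance S[i,j] = (1/(n-1)) · Σ_k (x_{k,i} - mean_i) · (x_{k,j} - mean_j), with n-1 = 5.
  S[A,A] = ((-2.5)·(-2.5) + (-0.5)·(-0.5) + (3.5)·(3.5) + (0.5)·(0.5) + (-1.5)·(-1.5) + (0.5)·(0.5)) / 5 = 21.5/5 = 4.3
  S[A,B] = ((-2.5)·(2.3333) + (-0.5)·(-1.6667) + (3.5)·(-0.6667) + (0.5)·(0.3333) + (-1.5)·(-0.6667) + (0.5)·(0.3333)) / 5 = -6/5 = -1.2
  S[B,B] = ((2.3333)·(2.3333) + (-1.6667)·(-1.6667) + (-0.6667)·(-0.6667) + (0.3333)·(0.3333) + (-0.6667)·(-0.6667) + (0.3333)·(0.3333)) / 5 = 9.3333/5 = 1.8667

S is symmetric (S[j,i] = S[i,j]). Assembling:

S = [[4.3, -1.2],
 [-1.2, 1.8667]]


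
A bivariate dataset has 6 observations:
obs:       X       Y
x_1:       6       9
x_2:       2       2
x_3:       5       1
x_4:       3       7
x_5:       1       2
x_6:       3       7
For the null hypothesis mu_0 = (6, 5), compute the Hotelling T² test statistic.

Step 1 — sample mean vector:
  mean(X) = (6 + 2 + 5 + 3 + 1 + 3) / 6 = 20/6 = 3.3333
  mean(Y) = (9 + 2 + 1 + 7 + 2 + 7) / 6 = 28/6 = 4.6667
  x̄ = (3.3333, 4.6667),  deviation x̄ - mu_0 = (3.3333, 4.6667) - (6, 5) = (-2.6667, -0.3333).

Step 2 — sample covariance matrix, S[i,j] = (1/(n-1)) · Σ_k (x_{k,i} - mean_i) · (x_{k,j} - mean_j), divisor n-1 = 5:
  S[X,X] = ((2.6667)·(2.6667) + (-1.3333)·(-1.3333) + (1.6667)·(1.6667) + (-0.3333)·(-0.3333) + (-2.3333)·(-2.3333) + (-0.3333)·(-0.3333)) / 5 = 17.3333/5 = 3.4667
  S[X,Y] = ((2.6667)·(4.3333) + (-1.3333)·(-2.6667) + (1.6667)·(-3.6667) + (-0.3333)·(2.3333) + (-2.3333)·(-2.6667) + (-0.3333)·(2.3333)) / 5 = 13.6667/5 = 2.7333
  S[Y,Y] = ((4.3333)·(4.3333) + (-2.6667)·(-2.6667) + (-3.6667)·(-3.6667) + (2.3333)·(2.3333) + (-2.6667)·(-2.6667) + (2.3333)·(2.3333)) / 5 = 57.3333/5 = 11.4667
  S = [[3.4667, 2.7333],
 [2.7333, 11.4667]].

Step 3 — invert S. det(S) = 3.4667·11.4667 - (2.7333)² = 32.28.
  S^{-1} = (1/det) · [[d, -b], [-b, a]] = [[0.3552, -0.0847],
 [-0.0847, 0.1074]].

Step 4 — quadratic form (x̄ - mu_0)^T · S^{-1} · (x̄ - mu_0):
  S^{-1} · (x̄ - mu_0) = (-0.919, 0.19),
  (x̄ - mu_0)^T · [...] = (-2.6667)·(-0.919) + (-0.3333)·(0.19) = 2.3874.

Step 5 — scale by n: T² = 6 · 2.3874 = 14.3247.

T² ≈ 14.3247


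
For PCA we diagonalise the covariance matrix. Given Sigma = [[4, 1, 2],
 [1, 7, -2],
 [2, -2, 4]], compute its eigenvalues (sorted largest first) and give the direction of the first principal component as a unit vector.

Step 1 — characteristic polynomial p(λ) = det(λI - Sigma) = λ³ - tr·λ² + c_1·λ - det, where tr = trace, c_1 = sum of the principal 2×2 minors, det = det(Sigma):
  tr = 4 + 7 + 4 = 15,
  c_1 = (4·7 - (1)²) + (4·4 - (2)²) + (7·4 - (-2)²) = 27 + 12 + 24 = 63,
  det = 4·(7·4 - (-2)²) - (1)·((1)·4 - (-2)·(2)) + (2)·((1)·(-2) - 7·(2)) = 4·(24) - (1)·(8) + (2)·(-16) = 56.
  So p(λ) = λ³ - 15λ² + 63λ - 56.
Step 2 — look for an integer root (rational root theorem: any rational root is an integer divisor of 56). Testing λ = 8:
  p(8) = 512 - 960 + 504 - 56 = 0  ✓
  Dividing out (λ - 8): p(λ) = (λ - 8)(λ² - 7λ + 7).
Step 3 — remaining eigenvalues from the quadratic λ² - 7λ + 7 = 0:
  Δ = 7² - 4·7 = 49 - 28 = 21,  λ = (7 ± √21)/2 = (7 ± 4.5826)/2 ≈ 5.7913 or 1.2087.
  Sorted: λ_1 = 8,  λ_2 = 5.7913,  λ_3 = 1.2087  (check: sum = 15 = tr ✓).

Step 4 — unit eigenvector for λ_1 = 8: v spans the null space of (Sigma - λ_1 I), whose rows are
  r_1 = (-4, 1, 2),  r_2 = (1, -1, -2),  r_3 = (2, -2, -4).
  v is orthogonal to every row, so take v ∝ r_1 × r_2 = ((1)·(-2) - (2)·(-1), (2)·(1) - (-4)·(-2), (-4)·(-1) - (1)·(1)) = (0, -6, 3).
  Rescale (divide by 3; multiply by -1 so the first nonzero entry is positive): u = (0, 2, -1).
  ||u|| = √((0)² + (2)² + (-1)²) = √(5) ≈ 2.2361,  v_1 = u/||u|| ≈ (0, 0.8944, -0.4472) (||v_1|| = 1).

λ_1 = 8,  λ_2 = 5.7913,  λ_3 = 1.2087;  v_1 ≈ (0, 0.8944, -0.4472)


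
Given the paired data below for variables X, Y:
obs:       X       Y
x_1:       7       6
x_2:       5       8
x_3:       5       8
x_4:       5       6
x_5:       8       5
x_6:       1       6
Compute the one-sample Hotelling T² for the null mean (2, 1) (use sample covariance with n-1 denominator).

Step 1 — sample mean vector:
  mean(X) = (7 + 5 + 5 + 5 + 8 + 1) / 6 = 31/6 = 5.1667
  mean(Y) = (6 + 8 + 8 + 6 + 5 + 6) / 6 = 39/6 = 6.5
  x̄ = (5.1667, 6.5),  deviation x̄ - mu_0 = (5.1667, 6.5) - (2, 1) = (3.1667, 5.5).

Step 2 — sample covariance matrix, S[i,j] = (1/(n-1)) · Σ_k (x_{k,i} - mean_i) · (x_{k,j} - mean_j), divisor n-1 = 5:
  S[X,X] = ((1.8333)·(1.8333) + (-0.1667)·(-0.1667) + (-0.1667)·(-0.1667) + (-0.1667)·(-0.1667) + (2.8333)·(2.8333) + (-4.1667)·(-4.1667)) / 5 = 28.8333/5 = 5.7667
  S[X,Y] = ((1.8333)·(-0.5) + (-0.1667)·(1.5) + (-0.1667)·(1.5) + (-0.1667)·(-0.5) + (2.8333)·(-1.5) + (-4.1667)·(-0.5)) / 5 = -3.5/5 = -0.7
  S[Y,Y] = ((-0.5)·(-0.5) + (1.5)·(1.5) + (1.5)·(1.5) + (-0.5)·(-0.5) + (-1.5)·(-1.5) + (-0.5)·(-0.5)) / 5 = 7.5/5 = 1.5
  S = [[5.7667, -0.7],
 [-0.7, 1.5]].

Step 3 — invert S. det(S) = 5.7667·1.5 - (-0.7)² = 8.16.
  S^{-1} = (1/det) · [[d, -b], [-b, a]] = [[0.1838, 0.0858],
 [0.0858, 0.7067]].

Step 4 — quadratic form (x̄ - mu_0)^T · S^{-1} · (x̄ - mu_0):
  S^{-1} · (x̄ - mu_0) = (1.0539, 4.1585),
  (x̄ - mu_0)^T · [...] = (3.1667)·(1.0539) + (5.5)·(4.1585) = 26.2092.

Step 5 — scale by n: T² = 6 · 26.2092 = 157.2549.

T² ≈ 157.2549


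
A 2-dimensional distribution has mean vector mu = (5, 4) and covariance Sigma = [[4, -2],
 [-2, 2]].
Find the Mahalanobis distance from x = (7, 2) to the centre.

Step 1 — centre the observation: (x - mu) = (2, -2).

Step 2 — invert Sigma. det(Sigma) = 4·2 - (-2)² = 4.
  Sigma^{-1} = (1/det) · [[d, -b], [-b, a]] = [[0.5, 0.5],
 [0.5, 1]].

Step 3 — form the quadratic (x - mu)^T · Sigma^{-1} · (x - mu):
  Sigma^{-1} · (x - mu) = (0, -1).
  (x - mu)^T · [Sigma^{-1} · (x - mu)] = (2)·(0) + (-2)·(-1) = 2.

Step 4 — take square root: d = √(2) ≈ 1.4142.

d(x, mu) = √(2) ≈ 1.4142


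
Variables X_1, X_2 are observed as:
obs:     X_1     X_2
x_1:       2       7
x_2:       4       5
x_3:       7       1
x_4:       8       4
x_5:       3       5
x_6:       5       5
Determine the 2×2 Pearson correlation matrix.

Step 1 — column means:
  mean(X_1) = (2 + 4 + 7 + 8 + 3 + 5) / 6 = 29/6 = 4.8333
  mean(X_2) = (7 + 5 + 1 + 4 + 5 + 5) / 6 = 27/6 = 4.5

Step 2 — sample variances and covariances s[i,j] = (1/(n-1)) · Σ_k (x_{k,i} - mean_i) · (x_{k,j} - mean_j), with n-1 = 5:
  s[X_1,X_1] = ((-2.8333)·(-2.8333) + (-0.8333)·(-0.8333) + (2.1667)·(2.1667) + (3.1667)·(3.1667) + (-1.8333)·(-1.8333) + (0.1667)·(0.1667)) / 5 = 26.8333/5 = 5.3667
  s[X_1,X_2] = ((-2.8333)·(2.5) + (-0.8333)·(0.5) + (2.1667)·(-3.5) + (3.1667)·(-0.5) + (-1.8333)·(0.5) + (0.1667)·(0.5)) / 5 = -17.5/5 = -3.5
  s[X_2,X_2] = ((2.5)·(2.5) + (0.5)·(0.5) + (-3.5)·(-3.5) + (-0.5)·(-0.5) + (0.5)·(0.5) + (0.5)·(0.5)) / 5 = 19.5/5 = 3.9
  Sample standard deviations s_i = √(s[i,i]):
  s(X_1) = √(5.3667) = 2.3166
  s(X_2) = √(3.9) = 1.9748

Step 3 — r_{ij} = s_{ij} / (s_i · s_j):
  r[X_1,X_1] = 1 (diagonal).
  r[X_1,X_2] = -3.5 / (2.3166 · 1.9748) = -3.5 / 4.5749 = -0.765
  r[X_2,X_2] = 1 (diagonal).

R is symmetric with unit diagonal. Assembling:

R = [[1, -0.765],
 [-0.765, 1]]


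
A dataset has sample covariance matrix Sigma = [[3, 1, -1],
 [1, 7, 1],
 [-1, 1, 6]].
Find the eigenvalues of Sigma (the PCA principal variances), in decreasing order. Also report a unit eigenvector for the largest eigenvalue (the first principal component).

Step 1 — characteristic polynomial p(λ) = det(λI - Sigma) = λ³ - tr·λ² + c_1·λ - det, where tr = trace, c_1 = sum of the principal 2×2 minors, det = det(Sigma):
  tr = 3 + 7 + 6 = 16,
  c_1 = (3·7 - (1)²) + (3·6 - (-1)²) + (7·6 - (1)²) = 20 + 17 + 41 = 78,
  det = 3·(7·6 - (1)²) - (1)·((1)·6 - (1)·(-1)) + (-1)·((1)·(1) - 7·(-1)) = 3·(41) - (1)·(7) + (-1)·(8) = 108.
  So p(λ) = λ³ - 16λ² + 78λ - 108.
Step 2 — look for an integer root (rational root theorem: any rational root is an integer divisor of 108). Testing λ = 6:
  p(6) = 216 - 576 + 468 - 108 = 0  ✓
  Dividing out (λ - 6): p(λ) = (λ - 6)(λ² - 10λ + 18).
Step 3 — remaining eigenvalues from the quadratic λ² - 10λ + 18 = 0:
  Δ = 10² - 4·18 = 100 - 72 = 28,  λ = (10 ± √28)/2 = (10 ± 5.2915)/2 ≈ 7.6458 or 2.3542.
  Sorted: λ_1 = 7.6458,  λ_2 = 6,  λ_3 = 2.3542  (check: sum = 16 = tr ✓).

Step 4 — unit eigenvector for λ_1 ≈ 7.6458: v spans the null space of (Sigma - λ_1 I), whose rows are
  r_1 = (-4.6458, 1, -1),  r_2 = (1, -0.6458, 1),  r_3 = (-1, 1, -1.6458).
  v is orthogonal to every row, so take v ∝ r_1 × r_2 = ((1)·(1) - (-1)·(-0.6458), (-1)·(1) - (-4.6458)·(1), (-4.6458)·(-0.6458) - (1)·(1)) ≈ (0.3542, 3.6458, 2).
  Let u = (0.3542, 3.6458, 2).
  ||u|| = √((0.3542)² + (3.6458)² + (2)²) = √(17.417) ≈ 4.1734,  v_1 = u/||u|| ≈ (0.0849, 0.8736, 0.4792) (||v_1|| = 1).

λ_1 = 7.6458,  λ_2 = 6,  λ_3 = 2.3542;  v_1 ≈ (0.0849, 0.8736, 0.4792)


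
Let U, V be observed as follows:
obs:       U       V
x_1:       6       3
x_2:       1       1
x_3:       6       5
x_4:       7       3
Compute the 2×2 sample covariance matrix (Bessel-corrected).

Step 1 — column means:
  mean(U) = (6 + 1 + 6 + 7) / 4 = 20/4 = 5
  mean(V) = (3 + 1 + 5 + 3) / 4 = 12/4 = 3

Step 2 — sample covariance S[i,j] = (1/(n-1)) · Σ_k (x_{k,i} - mean_i) · (x_{k,j} - mean_j), with n-1 = 3.
  S[U,U] = ((1)·(1) + (-4)·(-4) + (1)·(1) + (2)·(2)) / 3 = 22/3 = 7.3333
  S[U,V] = ((1)·(0) + (-4)·(-2) + (1)·(2) + (2)·(0)) / 3 = 10/3 = 3.3333
  S[V,V] = ((0)·(0) + (-2)·(-2) + (2)·(2) + (0)·(0)) / 3 = 8/3 = 2.6667

S is symmetric (S[j,i] = S[i,j]). Assembling:

S = [[7.3333, 3.3333],
 [3.3333, 2.6667]]


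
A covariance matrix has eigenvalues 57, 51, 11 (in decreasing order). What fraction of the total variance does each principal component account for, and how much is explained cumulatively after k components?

Step 1 — total variance = trace(Sigma) = Σ λ_i = 57 + 51 + 11 = 119.

Step 2 — fraction explained by component i = λ_i / Σ λ:
  PC1: 57/119 = 0.479
  PC2: 51/119 = 0.4286
  PC3: 11/119 = 0.0924

Step 3 — cumulative fraction after k components = (λ_1 + ... + λ_k) / Σ λ:
  k = 1: 57/119 = 0.479
  k = 2: (57 + 51)/119 = 108/119 = 0.9076
  k = 3: (57 + 51 + 11)/119 = 119/119 = 1

Summary (fraction, with percent):

explained: PC1 0.479 (47.9%), PC2 0.4286 (42.86%), PC3 0.0924 (9.24%);  cumulative: 0.479, 0.9076, 1


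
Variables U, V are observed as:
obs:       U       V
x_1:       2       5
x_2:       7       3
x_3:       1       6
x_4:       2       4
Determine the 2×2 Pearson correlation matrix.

Step 1 — column means:
  mean(U) = (2 + 7 + 1 + 2) / 4 = 12/4 = 3
  mean(V) = (5 + 3 + 6 + 4) / 4 = 18/4 = 4.5

Step 2 — sample variances and covariances s[i,j] = (1/(n-1)) · Σ_k (x_{k,i} - mean_i) · (x_{k,j} - mean_j), with n-1 = 3:
  s[U,U] = ((-1)·(-1) + (4)·(4) + (-2)·(-2) + (-1)·(-1)) / 3 = 22/3 = 7.3333
  s[U,V] = ((-1)·(0.5) + (4)·(-1.5) + (-2)·(1.5) + (-1)·(-0.5)) / 3 = -9/3 = -3
  s[V,V] = ((0.5)·(0.5) + (-1.5)·(-1.5) + (1.5)·(1.5) + (-0.5)·(-0.5)) / 3 = 5/3 = 1.6667
  Sample standard deviations s_i = √(s[i,i]):
  s(U) = √(7.3333) = 2.708
  s(V) = √(1.6667) = 1.291

Step 3 — r_{ij} = s_{ij} / (s_i · s_j):
  r[U,U] = 1 (diagonal).
  r[U,V] = -3 / (2.708 · 1.291) = -3 / 3.496 = -0.8581
  r[V,V] = 1 (diagonal).

R is symmetric with unit diagonal. Assembling:

R = [[1, -0.8581],
 [-0.8581, 1]]


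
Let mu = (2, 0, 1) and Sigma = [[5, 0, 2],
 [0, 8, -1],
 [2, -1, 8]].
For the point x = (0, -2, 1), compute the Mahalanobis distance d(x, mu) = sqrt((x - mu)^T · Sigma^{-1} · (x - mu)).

Step 1 — centre the observation: (x - mu) = (-2, -2, 0).

Step 2 — invert Sigma (cofactor / det for 3×3, or solve directly):
  Sigma^{-1} = [[0.2226, -0.0071, -0.0565],
 [-0.0071, 0.1272, 0.0177],
 [-0.0565, 0.0177, 0.1413]].

Step 3 — form the quadratic (x - mu)^T · Sigma^{-1} · (x - mu):
  Sigma^{-1} · (x - mu) = (-0.4311, -0.2403, 0.0777).
  (x - mu)^T · [Sigma^{-1} · (x - mu)] = (-2)·(-0.4311) + (-2)·(-0.2403) + (0)·(0.0777) = 1.3428.

Step 4 — take square root: d = √(1.3428) ≈ 1.1588.

d(x, mu) = √(1.3428) ≈ 1.1588


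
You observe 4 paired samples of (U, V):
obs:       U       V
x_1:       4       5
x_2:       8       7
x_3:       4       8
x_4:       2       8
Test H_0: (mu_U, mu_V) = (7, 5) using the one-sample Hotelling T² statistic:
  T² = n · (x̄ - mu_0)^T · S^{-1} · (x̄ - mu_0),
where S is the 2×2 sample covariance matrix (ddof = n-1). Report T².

Step 1 — sample mean vector:
  mean(U) = (4 + 8 + 4 + 2) / 4 = 18/4 = 4.5
  mean(V) = (5 + 7 + 8 + 8) / 4 = 28/4 = 7
  x̄ = (4.5, 7),  deviation x̄ - mu_0 = (4.5, 7) - (7, 5) = (-2.5, 2).

Step 2 — sample covariance matrix, S[i,j] = (1/(n-1)) · Σ_k (x_{k,i} - mean_i) · (x_{k,j} - mean_j), divisor n-1 = 3:
  S[U,U] = ((-0.5)·(-0.5) + (3.5)·(3.5) + (-0.5)·(-0.5) + (-2.5)·(-2.5)) / 3 = 19/3 = 6.3333
  S[U,V] = ((-0.5)·(-2) + (3.5)·(0) + (-0.5)·(1) + (-2.5)·(1)) / 3 = -2/3 = -0.6667
  S[V,V] = ((-2)·(-2) + (0)·(0) + (1)·(1) + (1)·(1)) / 3 = 6/3 = 2
  S = [[6.3333, -0.6667],
 [-0.6667, 2]].

Step 3 — invert S. det(S) = 6.3333·2 - (-0.6667)² = 12.2222.
  S^{-1} = (1/det) · [[d, -b], [-b, a]] = [[0.1636, 0.0545],
 [0.0545, 0.5182]].

Step 4 — quadratic form (x̄ - mu_0)^T · S^{-1} · (x̄ - mu_0):
  S^{-1} · (x̄ - mu_0) = (-0.3, 0.9),
  (x̄ - mu_0)^T · [...] = (-2.5)·(-0.3) + (2)·(0.9) = 2.55.

Step 5 — scale by n: T² = 4 · 2.55 = 10.2.

T² ≈ 10.2


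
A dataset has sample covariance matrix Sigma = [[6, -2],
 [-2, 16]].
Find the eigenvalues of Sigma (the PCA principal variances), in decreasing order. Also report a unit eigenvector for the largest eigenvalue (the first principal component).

Step 1 — characteristic polynomial of 2×2 Sigma:
  det(Sigma - λI) = λ² - trace · λ + det = 0.
  trace = 6 + 16 = 22, det = 6·16 - (-2)² = 92.
Step 2 — discriminant:
  Δ = trace² - 4·det = 484 - 368 = 116.
Step 3 — eigenvalues:
  λ = (trace ± √Δ)/2 = (22 ± 10.7703)/2,
  λ_1 = 16.3852,  λ_2 = 5.6148.

Step 4 — unit eigenvector for λ_1: solve (Sigma - λ_1 I)v = 0. First row:
  (6 - 16.3852)·v_x + (-2)·v_y = 0, i.e. (-10.3852)·v_x + (-2)·v_y = 0,
  so v ∝ (b, λ_1 - a) = (-2, 10.3852); multiply by -1 so the first entry is positive: u = (2, -10.3852).
  ||u|| = √((2)² + (-10.3852)²) = √(111.8516) ≈ 10.576,
  v_1 = u/||u|| ≈ (0.1891, -0.982) (||v_1|| = 1).

λ_1 = 16.3852,  λ_2 = 5.6148;  v_1 ≈ (0.1891, -0.982)


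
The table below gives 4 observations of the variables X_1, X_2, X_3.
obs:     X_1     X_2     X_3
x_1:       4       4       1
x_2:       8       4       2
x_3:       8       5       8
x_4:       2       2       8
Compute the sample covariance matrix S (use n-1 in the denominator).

Step 1 — column means:
  mean(X_1) = (4 + 8 + 8 + 2) / 4 = 22/4 = 5.5
  mean(X_2) = (4 + 4 + 5 + 2) / 4 = 15/4 = 3.75
  mean(X_3) = (1 + 2 + 8 + 8) / 4 = 19/4 = 4.75

Step 2 — sample covariance S[i,j] = (1/(n-1)) · Σ_k (x_{k,i} - mean_i) · (x_{k,j} - mean_j), with n-1 = 3.
  S[X_1,X_1] = ((-1.5)·(-1.5) + (2.5)·(2.5) + (2.5)·(2.5) + (-3.5)·(-3.5)) / 3 = 27/3 = 9
  S[X_1,X_2] = ((-1.5)·(0.25) + (2.5)·(0.25) + (2.5)·(1.25) + (-3.5)·(-1.75)) / 3 = 9.5/3 = 3.1667
  S[X_1,X_3] = ((-1.5)·(-3.75) + (2.5)·(-2.75) + (2.5)·(3.25) + (-3.5)·(3.25)) / 3 = -4.5/3 = -1.5
  S[X_2,X_2] = ((0.25)·(0.25) + (0.25)·(0.25) + (1.25)·(1.25) + (-1.75)·(-1.75)) / 3 = 4.75/3 = 1.5833
  S[X_2,X_3] = ((0.25)·(-3.75) + (0.25)·(-2.75) + (1.25)·(3.25) + (-1.75)·(3.25)) / 3 = -3.25/3 = -1.0833
  S[X_3,X_3] = ((-3.75)·(-3.75) + (-2.75)·(-2.75) + (3.25)·(3.25) + (3.25)·(3.25)) / 3 = 42.75/3 = 14.25

S is symmetric (S[j,i] = S[i,j]). Assembling:

S = [[9, 3.1667, -1.5],
 [3.1667, 1.5833, -1.0833],
 [-1.5, -1.0833, 14.25]]


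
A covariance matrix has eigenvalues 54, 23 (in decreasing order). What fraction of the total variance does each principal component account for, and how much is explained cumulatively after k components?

Step 1 — total variance = trace(Sigma) = Σ λ_i = 54 + 23 = 77.

Step 2 — fraction explained by component i = λ_i / Σ λ:
  PC1: 54/77 = 0.7013
  PC2: 23/77 = 0.2987

Step 3 — cumulative fraction after k components = (λ_1 + ... + λ_k) / Σ λ:
  k = 1: 54/77 = 0.7013
  k = 2: (54 + 23)/77 = 77/77 = 1

Summary (fraction, with percent):

explained: PC1 0.7013 (70.13%), PC2 0.2987 (29.87%);  cumulative: 0.7013, 1


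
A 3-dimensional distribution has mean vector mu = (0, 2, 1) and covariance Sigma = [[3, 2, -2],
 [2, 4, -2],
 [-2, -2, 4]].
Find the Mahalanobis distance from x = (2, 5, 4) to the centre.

Step 1 — centre the observation: (x - mu) = (2, 3, 3).

Step 2 — invert Sigma (cofactor / det for 3×3, or solve directly):
  Sigma^{-1} = [[0.6, -0.2, 0.2],
 [-0.2, 0.4, 0.1],
 [0.2, 0.1, 0.4]].

Step 3 — form the quadratic (x - mu)^T · Sigma^{-1} · (x - mu):
  Sigma^{-1} · (x - mu) = (1.2, 1.1, 1.9).
  (x - mu)^T · [Sigma^{-1} · (x - mu)] = (2)·(1.2) + (3)·(1.1) + (3)·(1.9) = 11.4.

Step 4 — take square root: d = √(11.4) ≈ 3.3764.

d(x, mu) = √(11.4) ≈ 3.3764


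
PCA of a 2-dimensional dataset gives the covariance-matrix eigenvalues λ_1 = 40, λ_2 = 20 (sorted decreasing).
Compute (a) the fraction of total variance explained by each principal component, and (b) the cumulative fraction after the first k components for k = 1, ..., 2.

Step 1 — total variance = trace(Sigma) = Σ λ_i = 40 + 20 = 60.

Step 2 — fraction explained by component i = λ_i / Σ λ:
  PC1: 40/60 = 0.6667
  PC2: 20/60 = 0.3333

Step 3 — cumulative fraction after k components = (λ_1 + ... + λ_k) / Σ λ:
  k = 1: 40/60 = 0.6667
  k = 2: (40 + 20)/60 = 60/60 = 1

Summary (fraction, with percent):

explained: PC1 0.6667 (66.67%), PC2 0.3333 (33.33%);  cumulative: 0.6667, 1


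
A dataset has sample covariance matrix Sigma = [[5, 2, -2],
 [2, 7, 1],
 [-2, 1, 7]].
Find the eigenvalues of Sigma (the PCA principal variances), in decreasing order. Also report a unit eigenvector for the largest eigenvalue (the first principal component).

Step 1 — characteristic polynomial p(λ) = det(λI - Sigma) = λ³ - tr·λ² + c_1·λ - det, where tr = trace, c_1 = sum of the principal 2×2 minors, det = det(Sigma):
  tr = 5 + 7 + 7 = 19,
  c_1 = (5·7 - (2)²) + (5·7 - (-2)²) + (7·7 - (1)²) = 31 + 31 + 48 = 110,
  det = 5·(7·7 - (1)²) - (2)·((2)·7 - (1)·(-2)) + (-2)·((2)·(1) - 7·(-2)) = 5·(48) - (2)·(16) + (-2)·(16) = 176.
  So p(λ) = λ³ - 19λ² + 110λ - 176.
Step 2 — look for an integer root (rational root theorem: any rational root is an integer divisor of 176). Testing λ = 8:
  p(8) = 512 - 1216 + 880 - 176 = 0  ✓
  Dividing out (λ - 8): p(λ) = (λ - 8)(λ² - 11λ + 22).
Step 3 — remaining eigenvalues from the quadratic λ² - 11λ + 22 = 0:
  Δ = 11² - 4·22 = 121 - 88 = 33,  λ = (11 ± √33)/2 = (11 ± 5.7446)/2 ≈ 8.3723 or 2.6277.
  Sorted: λ_1 = 8.3723,  λ_2 = 8,  λ_3 = 2.6277  (check: sum = 19 = tr ✓).

Step 4 — unit eigenvector for λ_1 ≈ 8.3723: v spans the null space of (Sigma - λ_1 I), whose rows are
  r_1 = (-3.3723, 2, -2),  r_2 = (2, -1.3723, 1),  r_3 = (-2, 1, -1.3723).
  v is orthogonal to every row, so take v ∝ r_1 × r_2 = ((2)·(1) - (-2)·(-1.3723), (-2)·(2) - (-3.3723)·(1), (-3.3723)·(-1.3723) - (2)·(2)) ≈ (-0.7446, -0.6277, 0.6277).
  Rescale (multiply by -1 so the first nonzero entry is positive): u = (0.7446, 0.6277, -0.6277).
  ||u|| = √((0.7446)² + (0.6277)² + (-0.6277)²) = √(1.3424) ≈ 1.1586,  v_1 = u/||u|| ≈ (0.6426, 0.5418, -0.5418) (||v_1|| = 1).

λ_1 = 8.3723,  λ_2 = 8,  λ_3 = 2.6277;  v_1 ≈ (0.6426, 0.5418, -0.5418)


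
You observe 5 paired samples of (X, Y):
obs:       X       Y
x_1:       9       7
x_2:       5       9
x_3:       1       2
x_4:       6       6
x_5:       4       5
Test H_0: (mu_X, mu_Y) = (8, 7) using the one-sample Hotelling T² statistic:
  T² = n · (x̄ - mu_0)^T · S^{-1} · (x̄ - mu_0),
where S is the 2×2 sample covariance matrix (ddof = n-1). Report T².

Step 1 — sample mean vector:
  mean(X) = (9 + 5 + 1 + 6 + 4) / 5 = 25/5 = 5
  mean(Y) = (7 + 9 + 2 + 6 + 5) / 5 = 29/5 = 5.8
  x̄ = (5, 5.8),  deviation x̄ - mu_0 = (5, 5.8) - (8, 7) = (-3, -1.2).

Step 2 — sample covariance matrix, S[i,j] = (1/(n-1)) · Σ_k (x_{k,i} - mean_i) · (x_{k,j} - mean_j), divisor n-1 = 4:
  S[X,X] = ((4)·(4) + (0)·(0) + (-4)·(-4) + (1)·(1) + (-1)·(-1)) / 4 = 34/4 = 8.5
  S[X,Y] = ((4)·(1.2) + (0)·(3.2) + (-4)·(-3.8) + (1)·(0.2) + (-1)·(-0.8)) / 4 = 21/4 = 5.25
  S[Y,Y] = ((1.2)·(1.2) + (3.2)·(3.2) + (-3.8)·(-3.8) + (0.2)·(0.2) + (-0.8)·(-0.8)) / 4 = 26.8/4 = 6.7
  S = [[8.5, 5.25],
 [5.25, 6.7]].

Step 3 — invert S. det(S) = 8.5·6.7 - (5.25)² = 29.3875.
  S^{-1} = (1/det) · [[d, -b], [-b, a]] = [[0.228, -0.1786],
 [-0.1786, 0.2892]].

Step 4 — quadratic form (x̄ - mu_0)^T · S^{-1} · (x̄ - mu_0):
  S^{-1} · (x̄ - mu_0) = (-0.4696, 0.1889),
  (x̄ - mu_0)^T · [...] = (-3)·(-0.4696) + (-1.2)·(0.1889) = 1.1821.

Step 5 — scale by n: T² = 5 · 1.1821 = 5.9107.

T² ≈ 5.9107


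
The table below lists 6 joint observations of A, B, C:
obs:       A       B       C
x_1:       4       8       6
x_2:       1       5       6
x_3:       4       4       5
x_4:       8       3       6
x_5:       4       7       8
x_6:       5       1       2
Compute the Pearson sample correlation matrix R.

Step 1 — column means:
  mean(A) = (4 + 1 + 4 + 8 + 4 + 5) / 6 = 26/6 = 4.3333
  mean(B) = (8 + 5 + 4 + 3 + 7 + 1) / 6 = 28/6 = 4.6667
  mean(C) = (6 + 6 + 5 + 6 + 8 + 2) / 6 = 33/6 = 5.5

Step 2 — sample variances and covariances s[i,j] = (1/(n-1)) · Σ_k (x_{k,i} - mean_i) · (x_{k,j} - mean_j), with n-1 = 5:
  s[A,A] = ((-0.3333)·(-0.3333) + (-3.3333)·(-3.3333) + (-0.3333)·(-0.3333) + (3.6667)·(3.6667) + (-0.3333)·(-0.3333) + (0.6667)·(0.6667)) / 5 = 25.3333/5 = 5.0667
  s[A,B] = ((-0.3333)·(3.3333) + (-3.3333)·(0.3333) + (-0.3333)·(-0.6667) + (3.6667)·(-1.6667) + (-0.3333)·(2.3333) + (0.6667)·(-3.6667)) / 5 = -11.3333/5 = -2.2667
  s[A,C] = ((-0.3333)·(0.5) + (-3.3333)·(0.5) + (-0.3333)·(-0.5) + (3.6667)·(0.5) + (-0.3333)·(2.5) + (0.6667)·(-3.5)) / 5 = -3/5 = -0.6
  s[B,B] = ((3.3333)·(3.3333) + (0.3333)·(0.3333) + (-0.6667)·(-0.6667) + (-1.6667)·(-1.6667) + (2.3333)·(2.3333) + (-3.6667)·(-3.6667)) / 5 = 33.3333/5 = 6.6667
  s[B,C] = ((3.3333)·(0.5) + (0.3333)·(0.5) + (-0.6667)·(-0.5) + (-1.6667)·(0.5) + (2.3333)·(2.5) + (-3.6667)·(-3.5)) / 5 = 20/5 = 4
  s[C,C] = ((0.5)·(0.5) + (0.5)·(0.5) + (-0.5)·(-0.5) + (0.5)·(0.5) + (2.5)·(2.5) + (-3.5)·(-3.5)) / 5 = 19.5/5 = 3.9
  Sample standard deviations s_i = √(s[i,i]):
  s(A) = √(5.0667) = 2.2509
  s(B) = √(6.6667) = 2.582
  s(C) = √(3.9) = 1.9748

Step 3 — r_{ij} = s_{ij} / (s_i · s_j):
  r[A,A] = 1 (diagonal).
  r[A,B] = -2.2667 / (2.2509 · 2.582) = -2.2667 / 5.8119 = -0.39
  r[A,C] = -0.6 / (2.2509 · 1.9748) = -0.6 / 4.4452 = -0.135
  r[B,B] = 1 (diagonal).
  r[B,C] = 4 / (2.582 · 1.9748) = 4 / 5.099 = 0.7845
  r[C,C] = 1 (diagonal).

R is symmetric with unit diagonal. Assembling:

R = [[1, -0.39, -0.135],
 [-0.39, 1, 0.7845],
 [-0.135, 0.7845, 1]]


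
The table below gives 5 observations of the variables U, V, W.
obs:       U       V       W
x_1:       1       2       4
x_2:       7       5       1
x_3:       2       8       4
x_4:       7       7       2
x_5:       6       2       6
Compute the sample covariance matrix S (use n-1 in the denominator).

Step 1 — column means:
  mean(U) = (1 + 7 + 2 + 7 + 6) / 5 = 23/5 = 4.6
  mean(V) = (2 + 5 + 8 + 7 + 2) / 5 = 24/5 = 4.8
  mean(W) = (4 + 1 + 4 + 2 + 6) / 5 = 17/5 = 3.4

Step 2 — sample covariance S[i,j] = (1/(n-1)) · Σ_k (x_{k,i} - mean_i) · (x_{k,j} - mean_j), with n-1 = 4.
  S[U,U] = ((-3.6)·(-3.6) + (2.4)·(2.4) + (-2.6)·(-2.6) + (2.4)·(2.4) + (1.4)·(1.4)) / 4 = 33.2/4 = 8.3
  S[U,V] = ((-3.6)·(-2.8) + (2.4)·(0.2) + (-2.6)·(3.2) + (2.4)·(2.2) + (1.4)·(-2.8)) / 4 = 3.6/4 = 0.9
  S[U,W] = ((-3.6)·(0.6) + (2.4)·(-2.4) + (-2.6)·(0.6) + (2.4)·(-1.4) + (1.4)·(2.6)) / 4 = -9.2/4 = -2.3
  S[V,V] = ((-2.8)·(-2.8) + (0.2)·(0.2) + (3.2)·(3.2) + (2.2)·(2.2) + (-2.8)·(-2.8)) / 4 = 30.8/4 = 7.7
  S[V,W] = ((-2.8)·(0.6) + (0.2)·(-2.4) + (3.2)·(0.6) + (2.2)·(-1.4) + (-2.8)·(2.6)) / 4 = -10.6/4 = -2.65
  S[W,W] = ((0.6)·(0.6) + (-2.4)·(-2.4) + (0.6)·(0.6) + (-1.4)·(-1.4) + (2.6)·(2.6)) / 4 = 15.2/4 = 3.8

S is symmetric (S[j,i] = S[i,j]). Assembling:

S = [[8.3, 0.9, -2.3],
 [0.9, 7.7, -2.65],
 [-2.3, -2.65, 3.8]]


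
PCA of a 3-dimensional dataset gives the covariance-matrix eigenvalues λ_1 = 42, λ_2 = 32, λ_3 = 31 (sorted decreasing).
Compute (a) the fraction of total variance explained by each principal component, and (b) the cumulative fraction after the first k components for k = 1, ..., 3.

Step 1 — total variance = trace(Sigma) = Σ λ_i = 42 + 32 + 31 = 105.

Step 2 — fraction explained by component i = λ_i / Σ λ:
  PC1: 42/105 = 0.4
  PC2: 32/105 = 0.3048
  PC3: 31/105 = 0.2952

Step 3 — cumulative fraction after k components = (λ_1 + ... + λ_k) / Σ λ:
  k = 1: 42/105 = 0.4
  k = 2: (42 + 32)/105 = 74/105 = 0.7048
  k = 3: (42 + 32 + 31)/105 = 105/105 = 1

Summary (fraction, with percent):

explained: PC1 0.4 (40%), PC2 0.3048 (30.48%), PC3 0.2952 (29.52%);  cumulative: 0.4, 0.7048, 1


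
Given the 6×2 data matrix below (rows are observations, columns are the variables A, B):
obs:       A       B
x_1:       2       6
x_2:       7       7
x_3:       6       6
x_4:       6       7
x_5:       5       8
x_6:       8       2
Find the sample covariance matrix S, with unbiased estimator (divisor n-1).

Step 1 — column means:
  mean(A) = (2 + 7 + 6 + 6 + 5 + 8) / 6 = 34/6 = 5.6667
  mean(B) = (6 + 7 + 6 + 7 + 8 + 2) / 6 = 36/6 = 6

Step 2 — sample covariance S[i,j] = (1/(n-1)) · Σ_k (x_{k,i} - mean_i) · (x_{k,j} - mean_j), with n-1 = 5.
  S[A,A] = ((-3.6667)·(-3.6667) + (1.3333)·(1.3333) + (0.3333)·(0.3333) + (0.3333)·(0.3333) + (-0.6667)·(-0.6667) + (2.3333)·(2.3333)) / 5 = 21.3333/5 = 4.2667
  S[A,B] = ((-3.6667)·(0) + (1.3333)·(1) + (0.3333)·(0) + (0.3333)·(1) + (-0.6667)·(2) + (2.3333)·(-4)) / 5 = -9/5 = -1.8
  S[B,B] = ((0)·(0) + (1)·(1) + (0)·(0) + (1)·(1) + (2)·(2) + (-4)·(-4)) / 5 = 22/5 = 4.4

S is symmetric (S[j,i] = S[i,j]). Assembling:

S = [[4.2667, -1.8],
 [-1.8, 4.4]]


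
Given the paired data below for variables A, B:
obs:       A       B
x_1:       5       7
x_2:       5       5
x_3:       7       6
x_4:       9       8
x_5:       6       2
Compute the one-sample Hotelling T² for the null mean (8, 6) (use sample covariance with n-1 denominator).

Step 1 — sample mean vector:
  mean(A) = (5 + 5 + 7 + 9 + 6) / 5 = 32/5 = 6.4
  mean(B) = (7 + 5 + 6 + 8 + 2) / 5 = 28/5 = 5.6
  x̄ = (6.4, 5.6),  deviation x̄ - mu_0 = (6.4, 5.6) - (8, 6) = (-1.6, -0.4).

Step 2 — sample covariance matrix, S[i,j] = (1/(n-1)) · Σ_k (x_{k,i} - mean_i) · (x_{k,j} - mean_j), divisor n-1 = 4:
  S[A,A] = ((-1.4)·(-1.4) + (-1.4)·(-1.4) + (0.6)·(0.6) + (2.6)·(2.6) + (-0.4)·(-0.4)) / 4 = 11.2/4 = 2.8
  S[A,B] = ((-1.4)·(1.4) + (-1.4)·(-0.6) + (0.6)·(0.4) + (2.6)·(2.4) + (-0.4)·(-3.6)) / 4 = 6.8/4 = 1.7
  S[B,B] = ((1.4)·(1.4) + (-0.6)·(-0.6) + (0.4)·(0.4) + (2.4)·(2.4) + (-3.6)·(-3.6)) / 4 = 21.2/4 = 5.3
  S = [[2.8, 1.7],
 [1.7, 5.3]].

Step 3 — invert S. det(S) = 2.8·5.3 - (1.7)² = 11.95.
  S^{-1} = (1/det) · [[d, -b], [-b, a]] = [[0.4435, -0.1423],
 [-0.1423, 0.2343]].

Step 4 — quadratic form (x̄ - mu_0)^T · S^{-1} · (x̄ - mu_0):
  S^{-1} · (x̄ - mu_0) = (-0.6527, 0.1339),
  (x̄ - mu_0)^T · [...] = (-1.6)·(-0.6527) + (-0.4)·(0.1339) = 0.9908.

Step 5 — scale by n: T² = 5 · 0.9908 = 4.954.

T² ≈ 4.954


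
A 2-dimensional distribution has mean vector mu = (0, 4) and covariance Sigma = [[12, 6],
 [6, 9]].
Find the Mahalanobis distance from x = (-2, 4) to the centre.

Step 1 — centre the observation: (x - mu) = (-2, 0).

Step 2 — invert Sigma. det(Sigma) = 12·9 - (6)² = 72.
  Sigma^{-1} = (1/det) · [[d, -b], [-b, a]] = [[0.125, -0.0833],
 [-0.0833, 0.1667]].

Step 3 — form the quadratic (x - mu)^T · Sigma^{-1} · (x - mu):
  Sigma^{-1} · (x - mu) = (-0.25, 0.1667).
  (x - mu)^T · [Sigma^{-1} · (x - mu)] = (-2)·(-0.25) + (0)·(0.1667) = 0.5.

Step 4 — take square root: d = √(0.5) ≈ 0.7071.

d(x, mu) = √(0.5) ≈ 0.7071


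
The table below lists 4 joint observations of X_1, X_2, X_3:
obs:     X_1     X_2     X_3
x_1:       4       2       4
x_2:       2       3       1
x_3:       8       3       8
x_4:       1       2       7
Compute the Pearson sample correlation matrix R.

Step 1 — column means:
  mean(X_1) = (4 + 2 + 8 + 1) / 4 = 15/4 = 3.75
  mean(X_2) = (2 + 3 + 3 + 2) / 4 = 10/4 = 2.5
  mean(X_3) = (4 + 1 + 8 + 7) / 4 = 20/4 = 5

Step 2 — sample variances and covariances s[i,j] = (1/(n-1)) · Σ_k (x_{k,i} - mean_i) · (x_{k,j} - mean_j), with n-1 = 3:
  s[X_1,X_1] = ((0.25)·(0.25) + (-1.75)·(-1.75) + (4.25)·(4.25) + (-2.75)·(-2.75)) / 3 = 28.75/3 = 9.5833
  s[X_1,X_2] = ((0.25)·(-0.5) + (-1.75)·(0.5) + (4.25)·(0.5) + (-2.75)·(-0.5)) / 3 = 2.5/3 = 0.8333
  s[X_1,X_3] = ((0.25)·(-1) + (-1.75)·(-4) + (4.25)·(3) + (-2.75)·(2)) / 3 = 14/3 = 4.6667
  s[X_2,X_2] = ((-0.5)·(-0.5) + (0.5)·(0.5) + (0.5)·(0.5) + (-0.5)·(-0.5)) / 3 = 1/3 = 0.3333
  s[X_2,X_3] = ((-0.5)·(-1) + (0.5)·(-4) + (0.5)·(3) + (-0.5)·(2)) / 3 = -1/3 = -0.3333
  s[X_3,X_3] = ((-1)·(-1) + (-4)·(-4) + (3)·(3) + (2)·(2)) / 3 = 30/3 = 10
  Sample standard deviations s_i = √(s[i,i]):
  s(X_1) = √(9.5833) = 3.0957
  s(X_2) = √(0.3333) = 0.5774
  s(X_3) = √(10) = 3.1623

Step 3 — r_{ij} = s_{ij} / (s_i · s_j):
  r[X_1,X_1] = 1 (diagonal).
  r[X_1,X_2] = 0.8333 / (3.0957 · 0.5774) = 0.8333 / 1.7873 = 0.4663
  r[X_1,X_3] = 4.6667 / (3.0957 · 3.1623) = 4.6667 / 9.7895 = 0.4767
  r[X_2,X_2] = 1 (diagonal).
  r[X_2,X_3] = -0.3333 / (0.5774 · 3.1623) = -0.3333 / 1.8257 = -0.1826
  r[X_3,X_3] = 1 (diagonal).

R is symmetric with unit diagonal. Assembling:

R = [[1, 0.4663, 0.4767],
 [0.4663, 1, -0.1826],
 [0.4767, -0.1826, 1]]


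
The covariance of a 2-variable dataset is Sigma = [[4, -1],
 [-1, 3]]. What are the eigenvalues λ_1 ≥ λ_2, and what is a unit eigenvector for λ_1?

Step 1 — characteristic polynomial of 2×2 Sigma:
  det(Sigma - λI) = λ² - trace · λ + det = 0.
  trace = 4 + 3 = 7, det = 4·3 - (-1)² = 11.
Step 2 — discriminant:
  Δ = trace² - 4·det = 49 - 44 = 5.
Step 3 — eigenvalues:
  λ = (trace ± √Δ)/2 = (7 ± 2.2361)/2,
  λ_1 = 4.618,  λ_2 = 2.382.

Step 4 — unit eigenvector for λ_1: solve (Sigma - λ_1 I)v = 0. First row:
  (4 - 4.618)·v_x + (-1)·v_y = 0, i.e. (-0.618)·v_x + (-1)·v_y = 0,
  so v ∝ (b, λ_1 - a) = (-1, 0.618); multiply by -1 so the first entry is positive: u = (1, -0.618).
  ||u|| = √((1)² + (-0.618)²) = √(1.382) ≈ 1.1756,
  v_1 = u/||u|| ≈ (0.8507, -0.5257) (||v_1|| = 1).

λ_1 = 4.618,  λ_2 = 2.382;  v_1 ≈ (0.8507, -0.5257)


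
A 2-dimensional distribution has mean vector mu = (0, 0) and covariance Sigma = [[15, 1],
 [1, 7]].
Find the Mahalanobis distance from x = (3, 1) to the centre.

Step 1 — centre the observation: (x - mu) = (3, 1).

Step 2 — invert Sigma. det(Sigma) = 15·7 - (1)² = 104.
  Sigma^{-1} = (1/det) · [[d, -b], [-b, a]] = [[0.0673, -0.0096],
 [-0.0096, 0.1442]].

Step 3 — form the quadratic (x - mu)^T · Sigma^{-1} · (x - mu):
  Sigma^{-1} · (x - mu) = (0.1923, 0.1154).
  (x - mu)^T · [Sigma^{-1} · (x - mu)] = (3)·(0.1923) + (1)·(0.1154) = 0.6923.

Step 4 — take square root: d = √(0.6923) ≈ 0.8321.

d(x, mu) = √(0.6923) ≈ 0.8321


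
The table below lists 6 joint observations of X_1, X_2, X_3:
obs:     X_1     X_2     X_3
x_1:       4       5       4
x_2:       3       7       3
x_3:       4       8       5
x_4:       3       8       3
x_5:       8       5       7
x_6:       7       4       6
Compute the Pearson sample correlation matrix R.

Step 1 — column means:
  mean(X_1) = (4 + 3 + 4 + 3 + 8 + 7) / 6 = 29/6 = 4.8333
  mean(X_2) = (5 + 7 + 8 + 8 + 5 + 4) / 6 = 37/6 = 6.1667
  mean(X_3) = (4 + 3 + 5 + 3 + 7 + 6) / 6 = 28/6 = 4.6667

Step 2 — sample variances and covariances s[i,j] = (1/(n-1)) · Σ_k (x_{k,i} - mean_i) · (x_{k,j} - mean_j), with n-1 = 5:
  s[X_1,X_1] = ((-0.8333)·(-0.8333) + (-1.8333)·(-1.8333) + (-0.8333)·(-0.8333) + (-1.8333)·(-1.8333) + (3.1667)·(3.1667) + (2.1667)·(2.1667)) / 5 = 22.8333/5 = 4.5667
  s[X_1,X_2] = ((-0.8333)·(-1.1667) + (-1.8333)·(0.8333) + (-0.8333)·(1.8333) + (-1.8333)·(1.8333) + (3.1667)·(-1.1667) + (2.1667)·(-2.1667)) / 5 = -13.8333/5 = -2.7667
  s[X_1,X_3] = ((-0.8333)·(-0.6667) + (-1.8333)·(-1.6667) + (-0.8333)·(0.3333) + (-1.8333)·(-1.6667) + (3.1667)·(2.3333) + (2.1667)·(1.3333)) / 5 = 16.6667/5 = 3.3333
  s[X_2,X_2] = ((-1.1667)·(-1.1667) + (0.8333)·(0.8333) + (1.8333)·(1.8333) + (1.8333)·(1.8333) + (-1.1667)·(-1.1667) + (-2.1667)·(-2.1667)) / 5 = 14.8333/5 = 2.9667
  s[X_2,X_3] = ((-1.1667)·(-0.6667) + (0.8333)·(-1.6667) + (1.8333)·(0.3333) + (1.8333)·(-1.6667) + (-1.1667)·(2.3333) + (-2.1667)·(1.3333)) / 5 = -8.6667/5 = -1.7333
  s[X_3,X_3] = ((-0.6667)·(-0.6667) + (-1.6667)·(-1.6667) + (0.3333)·(0.3333) + (-1.6667)·(-1.6667) + (2.3333)·(2.3333) + (1.3333)·(1.3333)) / 5 = 13.3333/5 = 2.6667
  Sample standard deviations s_i = √(s[i,i]):
  s(X_1) = √(4.5667) = 2.137
  s(X_2) = √(2.9667) = 1.7224
  s(X_3) = √(2.6667) = 1.633

Step 3 — r_{ij} = s_{ij} / (s_i · s_j):
  r[X_1,X_1] = 1 (diagonal).
  r[X_1,X_2] = -2.7667 / (2.137 · 1.7224) = -2.7667 / 3.6807 = -0.7517
  r[X_1,X_3] = 3.3333 / (2.137 · 1.633) = 3.3333 / 3.4897 = 0.9552
  r[X_2,X_2] = 1 (diagonal).
  r[X_2,X_3] = -1.7333 / (1.7224 · 1.633) = -1.7333 / 2.8127 = -0.6163
  r[X_3,X_3] = 1 (diagonal).

R is symmetric with unit diagonal. Assembling:

R = [[1, -0.7517, 0.9552],
 [-0.7517, 1, -0.6163],
 [0.9552, -0.6163, 1]]


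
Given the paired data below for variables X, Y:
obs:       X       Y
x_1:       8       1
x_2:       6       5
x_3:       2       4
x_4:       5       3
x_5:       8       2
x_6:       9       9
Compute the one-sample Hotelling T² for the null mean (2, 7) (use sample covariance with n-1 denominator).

Step 1 — sample mean vector:
  mean(X) = (8 + 6 + 2 + 5 + 8 + 9) / 6 = 38/6 = 6.3333
  mean(Y) = (1 + 5 + 4 + 3 + 2 + 9) / 6 = 24/6 = 4
  x̄ = (6.3333, 4),  deviation x̄ - mu_0 = (6.3333, 4) - (2, 7) = (4.3333, -3).

Step 2 — sample covariance matrix, S[i,j] = (1/(n-1)) · Σ_k (x_{k,i} - mean_i) · (x_{k,j} - mean_j), divisor n-1 = 5:
  S[X,X] = ((1.6667)·(1.6667) + (-0.3333)·(-0.3333) + (-4.3333)·(-4.3333) + (-1.3333)·(-1.3333) + (1.6667)·(1.6667) + (2.6667)·(2.6667)) / 5 = 33.3333/5 = 6.6667
  S[X,Y] = ((1.6667)·(-3) + (-0.3333)·(1) + (-4.3333)·(0) + (-1.3333)·(-1) + (1.6667)·(-2) + (2.6667)·(5)) / 5 = 6/5 = 1.2
  S[Y,Y] = ((-3)·(-3) + (1)·(1) + (0)·(0) + (-1)·(-1) + (-2)·(-2) + (5)·(5)) / 5 = 40/5 = 8
  S = [[6.6667, 1.2],
 [1.2, 8]].

Step 3 — invert S. det(S) = 6.6667·8 - (1.2)² = 51.8933.
  S^{-1} = (1/det) · [[d, -b], [-b, a]] = [[0.1542, -0.0231],
 [-0.0231, 0.1285]].

Step 4 — quadratic form (x̄ - mu_0)^T · S^{-1} · (x̄ - mu_0):
  S^{-1} · (x̄ - mu_0) = (0.7374, -0.4856),
  (x̄ - mu_0)^T · [...] = (4.3333)·(0.7374) + (-3)·(-0.4856) = 4.6523.

Step 5 — scale by n: T² = 6 · 4.6523 = 27.9137.

T² ≈ 27.9137


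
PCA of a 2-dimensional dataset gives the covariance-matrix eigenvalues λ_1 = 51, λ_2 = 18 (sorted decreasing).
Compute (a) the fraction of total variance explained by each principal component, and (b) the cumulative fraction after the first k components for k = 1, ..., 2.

Step 1 — total variance = trace(Sigma) = Σ λ_i = 51 + 18 = 69.

Step 2 — fraction explained by component i = λ_i / Σ λ:
  PC1: 51/69 = 0.7391
  PC2: 18/69 = 0.2609

Step 3 — cumulative fraction after k components = (λ_1 + ... + λ_k) / Σ λ:
  k = 1: 51/69 = 0.7391
  k = 2: (51 + 18)/69 = 69/69 = 1

Summary (fraction, with percent):

explained: PC1 0.7391 (73.91%), PC2 0.2609 (26.09%);  cumulative: 0.7391, 1


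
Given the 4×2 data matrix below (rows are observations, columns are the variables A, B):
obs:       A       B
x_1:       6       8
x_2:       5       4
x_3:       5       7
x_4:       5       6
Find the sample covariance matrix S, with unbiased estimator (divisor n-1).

Step 1 — column means:
  mean(A) = (6 + 5 + 5 + 5) / 4 = 21/4 = 5.25
  mean(B) = (8 + 4 + 7 + 6) / 4 = 25/4 = 6.25

Step 2 — sample covariance S[i,j] = (1/(n-1)) · Σ_k (x_{k,i} - mean_i) · (x_{k,j} - mean_j), with n-1 = 3.
  S[A,A] = ((0.75)·(0.75) + (-0.25)·(-0.25) + (-0.25)·(-0.25) + (-0.25)·(-0.25)) / 3 = 0.75/3 = 0.25
  S[A,B] = ((0.75)·(1.75) + (-0.25)·(-2.25) + (-0.25)·(0.75) + (-0.25)·(-0.25)) / 3 = 1.75/3 = 0.5833
  S[B,B] = ((1.75)·(1.75) + (-2.25)·(-2.25) + (0.75)·(0.75) + (-0.25)·(-0.25)) / 3 = 8.75/3 = 2.9167

S is symmetric (S[j,i] = S[i,j]). Assembling:

S = [[0.25, 0.5833],
 [0.5833, 2.9167]]


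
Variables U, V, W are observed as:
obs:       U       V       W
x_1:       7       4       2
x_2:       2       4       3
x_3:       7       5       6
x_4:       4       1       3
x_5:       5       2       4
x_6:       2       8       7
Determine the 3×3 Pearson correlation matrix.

Step 1 — column means:
  mean(U) = (7 + 2 + 7 + 4 + 5 + 2) / 6 = 27/6 = 4.5
  mean(V) = (4 + 4 + 5 + 1 + 2 + 8) / 6 = 24/6 = 4
  mean(W) = (2 + 3 + 6 + 3 + 4 + 7) / 6 = 25/6 = 4.1667

Step 2 — sample variances and covariances s[i,j] = (1/(n-1)) · Σ_k (x_{k,i} - mean_i) · (x_{k,j} - mean_j), with n-1 = 5:
  s[U,U] = ((2.5)·(2.5) + (-2.5)·(-2.5) + (2.5)·(2.5) + (-0.5)·(-0.5) + (0.5)·(0.5) + (-2.5)·(-2.5)) / 5 = 25.5/5 = 5.1
  s[U,V] = ((2.5)·(0) + (-2.5)·(0) + (2.5)·(1) + (-0.5)·(-3) + (0.5)·(-2) + (-2.5)·(4)) / 5 = -7/5 = -1.4
  s[U,W] = ((2.5)·(-2.1667) + (-2.5)·(-1.1667) + (2.5)·(1.8333) + (-0.5)·(-1.1667) + (0.5)·(-0.1667) + (-2.5)·(2.8333)) / 5 = -4.5/5 = -0.9
  s[V,V] = ((0)·(0) + (0)·(0) + (1)·(1) + (-3)·(-3) + (-2)·(-2) + (4)·(4)) / 5 = 30/5 = 6
  s[V,W] = ((0)·(-2.1667) + (0)·(-1.1667) + (1)·(1.8333) + (-3)·(-1.1667) + (-2)·(-0.1667) + (4)·(2.8333)) / 5 = 17/5 = 3.4
  s[W,W] = ((-2.1667)·(-2.1667) + (-1.1667)·(-1.1667) + (1.8333)·(1.8333) + (-1.1667)·(-1.1667) + (-0.1667)·(-0.1667) + (2.8333)·(2.8333)) / 5 = 18.8333/5 = 3.7667
  Sample standard deviations s_i = √(s[i,i]):
  s(U) = √(5.1) = 2.2583
  s(V) = √(6) = 2.4495
  s(W) = √(3.7667) = 1.9408

Step 3 — r_{ij} = s_{ij} / (s_i · s_j):
  r[U,U] = 1 (diagonal).
  r[U,V] = -1.4 / (2.2583 · 2.4495) = -1.4 / 5.5317 = -0.2531
  r[U,W] = -0.9 / (2.2583 · 1.9408) = -0.9 / 4.3829 = -0.2053
  r[V,V] = 1 (diagonal).
  r[V,W] = 3.4 / (2.4495 · 1.9408) = 3.4 / 4.7539 = 0.7152
  r[W,W] = 1 (diagonal).

R is symmetric with unit diagonal. Assembling:

R = [[1, -0.2531, -0.2053],
 [-0.2531, 1, 0.7152],
 [-0.2053, 0.7152, 1]]
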